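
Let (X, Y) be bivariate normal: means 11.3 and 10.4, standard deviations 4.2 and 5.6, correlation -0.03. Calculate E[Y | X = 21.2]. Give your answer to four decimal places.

10.0040

The regression of Y on X has slope ρ·σ_Y/σ_X and passes through (μ_X, μ_Y).
E[Y | X=21.2] = 10.4 + (-0.03)·(5.6/4.2)·(21.2 − (11.3)) = 10.4 + (-0.04)·(9.9) = 10.0040.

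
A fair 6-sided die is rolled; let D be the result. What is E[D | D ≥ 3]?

9/2

Given D ≥ 3, D is equally likely to be any of {3, 4, 5, 6}.
E[D | D ≥ 3] = (3 + 4 + 5 + 6) / 4 = 9/2.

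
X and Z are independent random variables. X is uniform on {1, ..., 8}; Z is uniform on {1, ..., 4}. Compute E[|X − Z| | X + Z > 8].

4

Outcomes with X + Z > 8: (5,4), (6,3), (6,4), (7,2), (7,3), (7,4), (8,1), (8,2), (8,3), (8,4), each with probability 1/32.
E[|X − Z| | X + Z > 8] = (1 + 3 + 2 + 5 + 4 + 3 + 7 + 6 + 5 + 4) / 10 = 4.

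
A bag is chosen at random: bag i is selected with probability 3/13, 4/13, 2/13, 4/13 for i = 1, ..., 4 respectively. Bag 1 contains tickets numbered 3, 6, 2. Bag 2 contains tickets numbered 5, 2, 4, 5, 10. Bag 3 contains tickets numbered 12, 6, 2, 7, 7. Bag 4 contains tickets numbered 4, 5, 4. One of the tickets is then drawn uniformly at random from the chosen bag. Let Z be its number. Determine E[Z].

E[Z | bag 1] = (3+6+2)/3 = 11/3.
E[Z | bag 2] = (5+2+4+5+10)/5 = 26/5.
E[Z | bag 3] = (12+6+2+7+7)/5 = 34/5.
E[Z | bag 4] = (4+5+4)/3 = 13/3.
E[Z] = (3/13)·(11/3) + (4/13)·(26/5) + (2/13)·(34/5) + (4/13)·(13/3) = 941/195.

941/195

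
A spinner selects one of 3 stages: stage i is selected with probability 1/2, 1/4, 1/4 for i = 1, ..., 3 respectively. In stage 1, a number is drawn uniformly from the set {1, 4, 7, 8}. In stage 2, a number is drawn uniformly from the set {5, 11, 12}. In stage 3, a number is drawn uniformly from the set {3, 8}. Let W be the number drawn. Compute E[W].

149/24

E[W | stage 1] = (1+4+7+8)/4 = 5.
E[W | stage 2] = (5+11+12)/3 = 28/3.
E[W | stage 3] = (3+8)/2 = 11/2.
By the law of total expectation,
E[W] = (1/2)·(5) + (1/4)·(28/3) + (1/4)·(11/2) = 149/24.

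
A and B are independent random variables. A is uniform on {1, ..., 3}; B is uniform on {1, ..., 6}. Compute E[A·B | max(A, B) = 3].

27/5

Outcomes with max(A, B) = 3: (1,3), (2,3), (3,1), (3,2), (3,3), each with probability 1/18.
E[A·B | max(A, B) = 3] = (3 + 6 + 3 + 6 + 9) / 5 = 27/5.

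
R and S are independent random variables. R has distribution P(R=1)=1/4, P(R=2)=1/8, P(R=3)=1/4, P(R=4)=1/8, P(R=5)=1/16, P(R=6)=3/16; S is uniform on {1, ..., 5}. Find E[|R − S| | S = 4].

P(S = 4) = 1/5.
Summing |R−S|·P(x,y) over outcomes with S = 4 gives 27/80.
E[|R − S| | S = 4] = (27/80) / (1/5) = 27/16.

27/16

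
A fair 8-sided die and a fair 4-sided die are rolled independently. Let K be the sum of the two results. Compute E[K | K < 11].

190/29

P(K < 11) = 29/32.
E[K | K < 11] = (95/16) / (29/32) = 190/29.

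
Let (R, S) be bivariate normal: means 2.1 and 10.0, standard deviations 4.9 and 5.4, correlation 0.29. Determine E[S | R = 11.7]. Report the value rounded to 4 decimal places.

E[S | R=x] = μ_S + ρ(σ_S/σ_R)(x − μ_R) for jointly normal variables.
E[S | R=11.7] = 10.0 + (0.29)·(5.4/4.9)·(11.7 − (2.1)) = 10.0 + (0.31959)·(9.6) = 13.0681.

13.0681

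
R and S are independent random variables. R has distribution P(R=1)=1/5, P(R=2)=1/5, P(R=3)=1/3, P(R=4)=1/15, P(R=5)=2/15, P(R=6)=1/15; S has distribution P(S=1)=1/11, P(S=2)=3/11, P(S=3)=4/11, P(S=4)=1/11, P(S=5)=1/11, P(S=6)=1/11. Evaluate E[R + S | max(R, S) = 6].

P(max(R, S) = 6) = 5/33.
Summing (R+S)·P(x,y) over outcomes with max(R, S) = 6 gives 74/55.
E[R + S | max(R, S) = 6] = (74/55) / (5/33) = 222/25.

222/25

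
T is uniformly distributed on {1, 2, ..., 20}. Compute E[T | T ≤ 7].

Given T ≤ 7, T is equally likely to be any of {1, 2, 3, 4, 5, 6, 7}.
E[T | T ≤ 7] = (1 + 2 + 3 + 4 + 5 + 6 + 7) / 7 = 4.

4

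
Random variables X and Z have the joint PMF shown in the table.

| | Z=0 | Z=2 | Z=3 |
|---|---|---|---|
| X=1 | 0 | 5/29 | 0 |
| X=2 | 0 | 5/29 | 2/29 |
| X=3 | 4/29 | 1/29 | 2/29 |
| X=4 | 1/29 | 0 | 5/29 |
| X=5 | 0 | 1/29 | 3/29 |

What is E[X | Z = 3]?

P(Z = 3) = 12/29.
Σ X·P over the event = 2·(2/29) + 3·(2/29) + 4·(5/29) + 5·(3/29) = 45/29.
E[X | Z = 3] = (45/29) / (12/29) = 15/4.

15/4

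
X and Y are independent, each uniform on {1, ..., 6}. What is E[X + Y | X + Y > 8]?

10

P(X + Y > 8) = 5/18.
Summing (X+Y)·P(x,y) over outcomes with X + Y > 8 gives 25/9.
E[X + Y | X + Y > 8] = (25/9) / (5/18) = 10.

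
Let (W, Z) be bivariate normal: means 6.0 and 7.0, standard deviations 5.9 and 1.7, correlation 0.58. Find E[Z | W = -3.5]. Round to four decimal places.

The regression of Z on W has slope ρ·σ_Z/σ_W and passes through (μ_W, μ_Z).
E[Z | W=-3.5] = 7.0 + (0.58)·(1.7/5.9)·(-3.5 − (6.0)) = 7.0 + (0.16712)·(-9.5) = 5.4124.

5.4124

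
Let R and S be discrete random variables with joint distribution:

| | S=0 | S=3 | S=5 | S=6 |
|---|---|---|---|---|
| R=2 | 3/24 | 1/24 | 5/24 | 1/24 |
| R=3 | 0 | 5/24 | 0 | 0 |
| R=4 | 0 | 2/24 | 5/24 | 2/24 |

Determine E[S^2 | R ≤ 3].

P(R ≤ 3) = 5/8.
Σ S^2·P over the event = 0·(3/24) + 9·(1/24) + 25·(5/24) + 36·(1/24) + 9·(5/24) = 215/24.
E[S^2 | R ≤ 3] = (215/24) / (5/8) = 43/3.

43/3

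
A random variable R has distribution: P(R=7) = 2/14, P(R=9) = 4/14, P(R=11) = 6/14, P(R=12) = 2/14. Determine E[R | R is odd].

P(R is odd) = 6/7.
Σ over the event: 7·1/7 + 9·2/7 + 11·3/7 = 58/7.
E[R | R is odd] = (58/7) / (6/7) = 29/3.

29/3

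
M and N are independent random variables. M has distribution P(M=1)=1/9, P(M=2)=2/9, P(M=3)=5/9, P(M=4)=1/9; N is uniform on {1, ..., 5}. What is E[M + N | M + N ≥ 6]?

P(M + N ≥ 6) = 8/15.
Summing (M+N)·P(x,y) over outcomes with M + N ≥ 6 gives 167/45.
E[M + N | M + N ≥ 6] = (167/45) / (8/15) = 167/24.

167/24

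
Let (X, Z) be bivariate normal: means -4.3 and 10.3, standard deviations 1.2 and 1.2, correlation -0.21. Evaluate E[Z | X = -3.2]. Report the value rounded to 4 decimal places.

10.0690

For a bivariate normal, E[Z | X=x] = μ_Z + ρ·(σ_Z/σ_X)·(x − μ_X).
E[Z | X=-3.2] = 10.3 + (-0.21)·(1.2/1.2)·(-3.2 − (-4.3)) = 10.3 + (-0.21)·(1.1) = 10.0690.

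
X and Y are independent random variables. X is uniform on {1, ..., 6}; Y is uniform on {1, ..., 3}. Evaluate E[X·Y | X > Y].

P(X > Y) = 2/3.
Summing XY·P(x,y) over outcomes with X > Y gives 101/18.
E[X·Y | X > Y] = (101/18) / (2/3) = 101/12.

101/12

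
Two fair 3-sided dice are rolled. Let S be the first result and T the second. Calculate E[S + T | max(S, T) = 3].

24/5

P(max(S, T) = 3) = 5/9.
Summing (S+T)·P(x,y) over outcomes with max(S, T) = 3 gives 8/3.
E[S + T | max(S, T) = 3] = (8/3) / (5/9) = 24/5.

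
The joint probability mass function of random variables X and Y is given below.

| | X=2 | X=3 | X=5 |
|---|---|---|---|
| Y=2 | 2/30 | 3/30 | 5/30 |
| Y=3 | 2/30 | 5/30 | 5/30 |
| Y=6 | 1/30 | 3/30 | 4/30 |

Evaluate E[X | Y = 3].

P(Y = 3) = 2/5.
Σ X·P over the event = 2·(2/30) + 3·(5/30) + 5·(5/30) = 22/15.
E[X | Y = 3] = (22/15) / (2/5) = 11/3.

11/3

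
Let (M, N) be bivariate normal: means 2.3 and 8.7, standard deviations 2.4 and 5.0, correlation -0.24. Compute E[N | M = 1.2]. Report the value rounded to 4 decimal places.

For a bivariate normal, E[N | M=x] = μ_N + ρ·(σ_N/σ_M)·(x − μ_M).
E[N | M=1.2] = 8.7 + (-0.24)·(5.0/2.4)·(1.2 − (2.3)) = 8.7 + (-0.5)·(-1.1) = 9.2500.

9.2500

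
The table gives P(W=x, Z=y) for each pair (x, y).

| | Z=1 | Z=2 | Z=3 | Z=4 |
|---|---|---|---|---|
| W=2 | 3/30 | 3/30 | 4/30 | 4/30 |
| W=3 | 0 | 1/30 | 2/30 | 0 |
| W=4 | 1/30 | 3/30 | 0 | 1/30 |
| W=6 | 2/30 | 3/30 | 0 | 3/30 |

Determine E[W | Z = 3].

7/3

P(Z = 3) = 1/5.
Summing W·P(W=x,Z=y) over the conditioning event gives 7/15.
E[W | Z = 3] = (7/15) / (1/5) = 7/3.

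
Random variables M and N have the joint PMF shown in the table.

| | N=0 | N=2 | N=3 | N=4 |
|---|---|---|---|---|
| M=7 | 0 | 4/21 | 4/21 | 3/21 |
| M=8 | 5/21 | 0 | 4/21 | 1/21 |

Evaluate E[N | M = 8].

P(M = 8) = 10/21.
Σ N·P over the event = 0·(5/21) + 3·(4/21) + 4·(1/21) = 16/21.
E[N | M = 8] = (16/21) / (10/21) = 8/5.

8/5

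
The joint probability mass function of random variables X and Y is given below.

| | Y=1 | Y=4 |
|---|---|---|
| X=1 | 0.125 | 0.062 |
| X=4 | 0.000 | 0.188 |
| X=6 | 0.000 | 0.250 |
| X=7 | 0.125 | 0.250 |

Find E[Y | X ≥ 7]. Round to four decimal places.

P(X ≥ 7) = 0.375.
Σ Y·P over the event = 1·(0.125) + 4·(0.250) = 1.125.
E[Y | X ≥ 7] = (1.125) / (0.375) = 3.0000.

3.0000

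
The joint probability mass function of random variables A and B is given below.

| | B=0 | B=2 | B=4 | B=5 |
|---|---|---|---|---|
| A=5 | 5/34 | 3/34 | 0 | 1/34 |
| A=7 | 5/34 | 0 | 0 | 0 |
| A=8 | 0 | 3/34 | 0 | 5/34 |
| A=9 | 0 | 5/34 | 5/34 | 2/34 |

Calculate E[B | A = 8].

31/8

P(A = 8) = 4/17.
Summing B·P(A=x,B=y) over the conditioning event gives 31/34.
E[B | A = 8] = (31/34) / (4/17) = 31/8.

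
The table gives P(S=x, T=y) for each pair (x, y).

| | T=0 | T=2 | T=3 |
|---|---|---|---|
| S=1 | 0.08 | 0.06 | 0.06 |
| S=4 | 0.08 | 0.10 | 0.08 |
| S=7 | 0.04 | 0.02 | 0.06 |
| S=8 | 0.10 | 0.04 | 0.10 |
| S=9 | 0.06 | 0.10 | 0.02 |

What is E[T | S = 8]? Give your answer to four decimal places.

1.5833

P(S = 8) = 0.24.
Σ T·P over the event = 0·(0.10) + 2·(0.04) + 3·(0.10) = 0.38.
E[T | S = 8] = (0.38) / (0.24) = 1.5833.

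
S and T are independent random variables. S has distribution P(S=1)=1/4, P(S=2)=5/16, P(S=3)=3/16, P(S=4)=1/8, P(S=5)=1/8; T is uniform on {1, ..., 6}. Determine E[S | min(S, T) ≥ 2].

37/12

P(min(S, T) ≥ 2) = 5/8.
Summing S·P(x,y) over outcomes with min(S, T) ≥ 2 gives 185/96.
E[S | min(S, T) ≥ 2] = (185/96) / (5/8) = 37/12.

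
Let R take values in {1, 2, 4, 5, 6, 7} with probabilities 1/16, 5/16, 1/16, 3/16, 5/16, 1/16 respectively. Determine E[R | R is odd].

23/5

P(R is odd) = 5/16.
Σ over the event: 1·1/16 + 5·3/16 + 7·1/16 = 23/16.
E[R | R is odd] = (23/16) / (5/16) = 23/5.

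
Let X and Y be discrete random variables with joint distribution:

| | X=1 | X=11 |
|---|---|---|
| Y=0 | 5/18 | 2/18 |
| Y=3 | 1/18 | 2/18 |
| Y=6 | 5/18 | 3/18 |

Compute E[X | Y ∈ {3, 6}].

P(Y ∈ {3, 6}) = 11/18.
Summing X·P(X=x,Y=y) over the conditioning event gives 61/18.
E[X | Y ∈ {3, 6}] = (61/18) / (11/18) = 61/11.

61/11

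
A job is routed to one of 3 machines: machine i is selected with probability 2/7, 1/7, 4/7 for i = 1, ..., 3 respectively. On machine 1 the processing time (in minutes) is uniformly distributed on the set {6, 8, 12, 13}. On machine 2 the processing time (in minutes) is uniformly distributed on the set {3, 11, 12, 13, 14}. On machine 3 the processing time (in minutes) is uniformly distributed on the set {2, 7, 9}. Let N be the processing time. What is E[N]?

541/70

E[N | machine 1] = (6+8+12+13)/4 = 39/4.
E[N | machine 2] = (3+11+12+13+14)/5 = 53/5.
E[N | machine 3] = (2+7+9)/3 = 6.
By the law of total expectation,
E[N] = (2/7)·(39/4) + (1/7)·(53/5) + (4/7)·(6) = 541/70.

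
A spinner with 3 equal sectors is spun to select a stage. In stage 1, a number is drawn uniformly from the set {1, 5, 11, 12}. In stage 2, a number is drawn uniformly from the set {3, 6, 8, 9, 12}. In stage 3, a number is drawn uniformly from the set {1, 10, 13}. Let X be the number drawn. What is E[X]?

E[X | stage 1] = (1+5+11+12)/4 = 29/4.
E[X | stage 2] = (3+6+8+9+12)/5 = 38/5.
E[X | stage 3] = (1+10+13)/3 = 8.
E[X] = (1/3)·(29/4) + (1/3)·(38/5) + (1/3)·(8) = 457/60.

457/60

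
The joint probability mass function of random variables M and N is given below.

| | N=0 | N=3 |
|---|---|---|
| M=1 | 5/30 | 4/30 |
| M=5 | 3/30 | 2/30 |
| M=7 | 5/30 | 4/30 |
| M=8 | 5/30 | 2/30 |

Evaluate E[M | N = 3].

29/6

P(N = 3) = 2/5.
Σ M·P over the event = 1·(4/30) + 5·(2/30) + 7·(4/30) + 8·(2/30) = 29/15.
E[M | N = 3] = (29/15) / (2/5) = 29/6.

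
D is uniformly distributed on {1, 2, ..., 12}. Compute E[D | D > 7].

Given D > 7, D is equally likely to be any of {8, 9, 10, 11, 12}.
E[D | D > 7] = (8 + 9 + 10 + 11 + 12) / 5 = 10.

10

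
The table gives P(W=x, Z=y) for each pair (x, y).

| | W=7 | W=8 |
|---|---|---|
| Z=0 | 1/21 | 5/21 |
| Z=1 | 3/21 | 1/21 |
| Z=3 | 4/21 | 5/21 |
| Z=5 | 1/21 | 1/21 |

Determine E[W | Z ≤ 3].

P(Z ≤ 3) = 19/21.
Σ W·P over the event = 7·(1/21) + 7·(3/21) + 7·(4/21) + 8·(5/21) + 8·(1/21) + 8·(5/21) = 48/7.
E[W | Z ≤ 3] = (48/7) / (19/21) = 144/19.

144/19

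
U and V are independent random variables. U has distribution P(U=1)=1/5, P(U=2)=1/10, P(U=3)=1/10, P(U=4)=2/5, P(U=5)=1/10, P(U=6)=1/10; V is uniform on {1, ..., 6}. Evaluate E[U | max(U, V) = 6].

64/15

P(max(U, V) = 6) = 1/4.
Summing U·P(x,y) over outcomes with max(U, V) = 6 gives 16/15.
E[U | max(U, V) = 6] = (16/15) / (1/4) = 64/15.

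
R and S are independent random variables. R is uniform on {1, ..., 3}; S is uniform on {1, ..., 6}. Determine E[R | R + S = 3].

P(R + S = 3) = 1/9.
Summing R·P(x,y) over outcomes with R + S = 3 gives 1/6.
E[R | R + S = 3] = (1/6) / (1/9) = 3/2.

3/2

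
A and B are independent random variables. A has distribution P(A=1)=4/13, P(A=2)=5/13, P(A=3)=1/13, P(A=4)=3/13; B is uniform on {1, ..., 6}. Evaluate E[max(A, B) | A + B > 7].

P(A + B > 7) = 8/39.
Summing max(A,B)·P(x,y) over outcomes with A + B > 7 gives 43/39.
E[max(A, B) | A + B > 7] = (43/39) / (8/39) = 43/8.

43/8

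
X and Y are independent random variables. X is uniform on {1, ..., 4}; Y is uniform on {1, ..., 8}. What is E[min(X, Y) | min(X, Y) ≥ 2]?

P(min(X, Y) ≥ 2) = 21/32.
Summing min(X,Y)·P(x,y) over outcomes with min(X, Y) ≥ 2 gives 59/32.
E[min(X, Y) | min(X, Y) ≥ 2] = (59/32) / (21/32) = 59/21.

59/21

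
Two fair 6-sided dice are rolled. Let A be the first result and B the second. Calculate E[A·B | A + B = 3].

2

Outcomes with A + B = 3: (1,2), (2,1), each with probability 1/36.
E[A·B | A + B = 3] = (2 + 2) / 2 = 2.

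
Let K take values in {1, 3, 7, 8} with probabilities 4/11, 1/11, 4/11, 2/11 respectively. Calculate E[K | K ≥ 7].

22/3

P(K ≥ 7) = 6/11.
Σ over the event: 7·4/11 + 8·2/11 = 4.
E[K | K ≥ 7] = (4) / (6/11) = 22/3.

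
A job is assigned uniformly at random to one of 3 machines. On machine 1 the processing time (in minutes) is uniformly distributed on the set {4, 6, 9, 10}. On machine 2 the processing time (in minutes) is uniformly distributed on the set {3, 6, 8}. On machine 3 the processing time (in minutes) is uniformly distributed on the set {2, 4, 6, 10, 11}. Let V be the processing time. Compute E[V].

E[V | machine 1] = (4+6+9+10)/4 = 29/4.
E[V | machine 2] = (3+6+8)/3 = 17/3.
E[V | machine 3] = (2+4+6+10+11)/5 = 33/5.
E[V] = (1/3)·(29/4) + (1/3)·(17/3) + (1/3)·(33/5) = 1171/180.

1171/180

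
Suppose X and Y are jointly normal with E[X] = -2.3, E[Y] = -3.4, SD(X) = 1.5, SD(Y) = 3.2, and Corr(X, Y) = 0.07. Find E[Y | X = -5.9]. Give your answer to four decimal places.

The regression of Y on X has slope ρ·σ_Y/σ_X and passes through (μ_X, μ_Y).
E[Y | X=-5.9] = -3.4 + (0.07)·(3.2/1.5)·(-5.9 − (-2.3)) = -3.4 + (0.14933)·(-3.6) = -3.9376.

-3.9376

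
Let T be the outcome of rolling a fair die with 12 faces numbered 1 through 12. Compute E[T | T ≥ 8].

10

Given T ≥ 8, T is equally likely to be any of {8, 9, 10, 11, 12}.
E[T | T ≥ 8] = (8 + 9 + 10 + 11 + 12) / 5 = 10.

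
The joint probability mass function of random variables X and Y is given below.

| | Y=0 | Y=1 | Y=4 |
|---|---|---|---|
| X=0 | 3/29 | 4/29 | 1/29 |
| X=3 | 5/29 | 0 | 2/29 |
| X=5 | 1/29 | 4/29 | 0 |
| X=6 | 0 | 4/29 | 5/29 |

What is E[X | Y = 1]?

P(Y = 1) = 12/29.
Σ X·P over the event = 0·(4/29) + 5·(4/29) + 6·(4/29) = 44/29.
E[X | Y = 1] = (44/29) / (12/29) = 11/3.

11/3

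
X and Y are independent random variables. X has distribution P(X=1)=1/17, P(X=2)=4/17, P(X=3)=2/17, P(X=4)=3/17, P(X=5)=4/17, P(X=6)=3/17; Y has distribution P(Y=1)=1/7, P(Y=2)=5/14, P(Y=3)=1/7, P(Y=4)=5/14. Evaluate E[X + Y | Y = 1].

82/17

P(Y = 1) = 1/7.
Summing (X+Y)·P(x,y) over outcomes with Y = 1 gives 82/119.
E[X + Y | Y = 1] = (82/119) / (1/7) = 82/17.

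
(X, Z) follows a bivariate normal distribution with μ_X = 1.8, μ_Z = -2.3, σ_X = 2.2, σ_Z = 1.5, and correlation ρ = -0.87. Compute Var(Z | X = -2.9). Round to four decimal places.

0.5470

Var(Z | X=x) = (1 − ρ²)·σ_Z².
Var(Z | X=-2.9) = (1.5)²·(1 − (-0.87)²) = 2.25·0.2431 = 0.5470.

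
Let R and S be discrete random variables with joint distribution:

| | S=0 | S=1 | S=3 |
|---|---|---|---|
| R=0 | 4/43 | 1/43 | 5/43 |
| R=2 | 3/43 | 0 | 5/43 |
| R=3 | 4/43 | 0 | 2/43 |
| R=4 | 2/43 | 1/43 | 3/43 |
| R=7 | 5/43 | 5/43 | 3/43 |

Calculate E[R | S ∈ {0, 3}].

P(S ∈ {0, 3}) = 36/43.
Summing R·P(R=x,S=y) over the conditioning event gives 110/43.
E[R | S ∈ {0, 3}] = (110/43) / (36/43) = 55/18.

55/18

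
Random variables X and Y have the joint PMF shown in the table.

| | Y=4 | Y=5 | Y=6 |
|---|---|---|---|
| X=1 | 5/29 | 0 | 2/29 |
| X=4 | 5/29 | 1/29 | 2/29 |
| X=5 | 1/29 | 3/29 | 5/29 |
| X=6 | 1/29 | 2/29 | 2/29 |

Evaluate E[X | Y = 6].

47/11

P(Y = 6) = 11/29.
Σ X·P over the event = 1·(2/29) + 4·(2/29) + 5·(5/29) + 6·(2/29) = 47/29.
E[X | Y = 6] = (47/29) / (11/29) = 47/11.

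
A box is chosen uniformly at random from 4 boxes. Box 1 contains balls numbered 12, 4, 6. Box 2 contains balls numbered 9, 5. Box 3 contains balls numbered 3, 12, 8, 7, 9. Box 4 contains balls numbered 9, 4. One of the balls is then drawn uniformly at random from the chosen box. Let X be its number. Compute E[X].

E[X | box 1] = (12+4+6)/3 = 22/3.
E[X | box 2] = (9+5)/2 = 7.
E[X | box 3] = (3+12+8+7+9)/5 = 39/5.
E[X | box 4] = (9+4)/2 = 13/2.
By the law of total expectation,
E[X] = (1/4)·(22/3) + (1/4)·(7) + (1/4)·(39/5) + (1/4)·(13/2) = 859/120.

859/120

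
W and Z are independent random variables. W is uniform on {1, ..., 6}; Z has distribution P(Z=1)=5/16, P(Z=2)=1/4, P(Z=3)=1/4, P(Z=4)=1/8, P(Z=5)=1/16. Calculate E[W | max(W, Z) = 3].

P(max(W, Z) = 3) = 7/32.
Summing W·P(x,y) over outcomes with max(W, Z) = 3 gives 17/32.
E[W | max(W, Z) = 3] = (17/32) / (7/32) = 17/7.

17/7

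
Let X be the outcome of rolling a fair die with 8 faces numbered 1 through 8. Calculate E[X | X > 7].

8

Given X > 7, X is equally likely to be any of {8}.
E[X | X > 7] = (8) / 1 = 8.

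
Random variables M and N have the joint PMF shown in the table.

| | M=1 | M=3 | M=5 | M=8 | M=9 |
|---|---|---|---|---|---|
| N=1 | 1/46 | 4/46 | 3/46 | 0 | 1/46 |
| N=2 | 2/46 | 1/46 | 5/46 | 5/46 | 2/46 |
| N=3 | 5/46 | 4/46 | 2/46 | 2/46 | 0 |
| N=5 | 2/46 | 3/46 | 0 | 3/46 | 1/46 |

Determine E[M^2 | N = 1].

193/9

P(N = 1) = 9/46.
Σ M^2·P over the event = 1·(1/46) + 9·(4/46) + 25·(3/46) + 81·(1/46) = 193/46.
E[M^2 | N = 1] = (193/46) / (9/46) = 193/9.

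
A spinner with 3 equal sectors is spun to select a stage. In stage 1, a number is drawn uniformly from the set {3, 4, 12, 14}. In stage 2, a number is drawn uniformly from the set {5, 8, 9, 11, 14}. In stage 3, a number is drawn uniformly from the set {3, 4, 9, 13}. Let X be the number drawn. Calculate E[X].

83/10

E[X | stage 1] = (3+4+12+14)/4 = 33/4.
E[X | stage 2] = (5+8+9+11+14)/5 = 47/5.
E[X | stage 3] = (3+4+9+13)/4 = 29/4.
By the law of total expectation,
E[X] = (1/3)·(33/4) + (1/3)·(47/5) + (1/3)·(29/4) = 83/10.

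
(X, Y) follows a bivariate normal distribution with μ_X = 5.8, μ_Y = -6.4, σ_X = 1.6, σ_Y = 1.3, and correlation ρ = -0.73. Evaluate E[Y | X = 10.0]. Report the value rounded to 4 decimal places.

For a bivariate normal, E[Y | X=x] = μ_Y + ρ·(σ_Y/σ_X)·(x − μ_X).
E[Y | X=10.0] = -6.4 + (-0.73)·(1.3/1.6)·(10.0 − (5.8)) = -6.4 + (-0.59313)·(4.2) = -8.8911.

-8.8911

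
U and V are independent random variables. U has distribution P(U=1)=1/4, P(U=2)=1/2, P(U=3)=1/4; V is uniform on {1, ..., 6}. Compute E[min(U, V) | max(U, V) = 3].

11/6

P(max(U, V) = 3) = 1/4.
Summing min(U,V)·P(x,y) over outcomes with max(U, V) = 3 gives 11/24.
E[min(U, V) | max(U, V) = 3] = (11/24) / (1/4) = 11/6.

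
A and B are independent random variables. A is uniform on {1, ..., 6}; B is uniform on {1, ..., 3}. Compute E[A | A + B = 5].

3

P(A + B = 5) = 1/6.
Summing A·P(x,y) over outcomes with A + B = 5 gives 1/2.
E[A | A + B = 5] = (1/2) / (1/6) = 3.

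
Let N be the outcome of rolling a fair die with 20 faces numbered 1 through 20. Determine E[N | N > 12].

33/2

Given N > 12, N is equally likely to be any of {13, 14, 15, 16, 17, 18, 19, 20}.
E[N | N > 12] = (13 + 14 + 15 + 16 + 17 + 18 + 19 + 20) / 8 = 33/2.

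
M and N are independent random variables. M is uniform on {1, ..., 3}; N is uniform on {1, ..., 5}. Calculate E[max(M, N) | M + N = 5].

10/3

Outcomes with M + N = 5: (1,4), (2,3), (3,2), each with probability 1/15.
E[max(M, N) | M + N = 5] = (4 + 3 + 3) / 3 = 10/3.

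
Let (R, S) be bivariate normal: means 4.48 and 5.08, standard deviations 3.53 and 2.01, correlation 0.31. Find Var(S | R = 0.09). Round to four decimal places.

3.6518

The conditional variance in a bivariate normal is σ_S²(1 − ρ²), independent of x.
Var(S | R=0.09) = (2.01)²·(1 − (0.31)²) = 4.0401·0.9039 = 3.6518.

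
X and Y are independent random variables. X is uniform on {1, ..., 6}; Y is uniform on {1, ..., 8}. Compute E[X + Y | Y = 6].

19/2

P(Y = 6) = 1/8.
Summing (X+Y)·P(x,y) over outcomes with Y = 6 gives 19/16.
E[X + Y | Y = 6] = (19/16) / (1/8) = 19/2.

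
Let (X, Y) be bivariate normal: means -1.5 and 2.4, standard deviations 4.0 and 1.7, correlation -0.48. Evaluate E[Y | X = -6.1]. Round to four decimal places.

E[Y | X=x] = μ_Y + ρ(σ_Y/σ_X)(x − μ_X) for jointly normal variables.
E[Y | X=-6.1] = 2.4 + (-0.48)·(1.7/4.0)·(-6.1 − (-1.5)) = 2.4 + (-0.204)·(-4.6) = 3.3384.

3.3384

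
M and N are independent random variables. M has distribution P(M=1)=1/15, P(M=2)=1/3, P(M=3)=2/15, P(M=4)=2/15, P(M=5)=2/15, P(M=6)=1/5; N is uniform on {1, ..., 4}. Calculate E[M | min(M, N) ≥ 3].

14/3

P(min(M, N) ≥ 3) = 3/10.
Summing M·P(x,y) over outcomes with min(M, N) ≥ 3 gives 7/5.
E[M | min(M, N) ≥ 3] = (7/5) / (3/10) = 14/3.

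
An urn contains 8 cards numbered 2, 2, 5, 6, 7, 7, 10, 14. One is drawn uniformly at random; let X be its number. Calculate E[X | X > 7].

12

P(X > 7) = 1/4.
Σ over the event: 10·1/8 + 14·1/8 = 3.
E[X | X > 7] = (3) / (1/4) = 12.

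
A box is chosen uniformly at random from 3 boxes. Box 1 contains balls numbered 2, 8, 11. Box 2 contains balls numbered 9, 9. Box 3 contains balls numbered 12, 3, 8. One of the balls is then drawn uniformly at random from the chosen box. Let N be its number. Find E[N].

E[N | box 1] = (2+8+11)/3 = 7.
E[N | box 2] = (9+9)/2 = 9.
E[N | box 3] = (12+3+8)/3 = 23/3.
E[N] = (1/3)·(7) + (1/3)·(9) + (1/3)·(23/3) = 71/9.

71/9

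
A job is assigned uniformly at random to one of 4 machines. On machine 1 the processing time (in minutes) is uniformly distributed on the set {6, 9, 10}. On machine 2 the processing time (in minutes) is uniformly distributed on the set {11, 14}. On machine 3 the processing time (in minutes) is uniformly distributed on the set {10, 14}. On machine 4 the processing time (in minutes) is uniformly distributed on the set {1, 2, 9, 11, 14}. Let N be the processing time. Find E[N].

E[N | machine 1] = (6+9+10)/3 = 25/3.
E[N | machine 2] = (11+14)/2 = 25/2.
E[N | machine 3] = (10+14)/2 = 12.
E[N | machine 4] = (1+2+9+11+14)/5 = 37/5.
By the law of total expectation,
E[N] = (1/4)·(25/3) + (1/4)·(25/2) + (1/4)·(12) + (1/4)·(37/5) = 1207/120.

1207/120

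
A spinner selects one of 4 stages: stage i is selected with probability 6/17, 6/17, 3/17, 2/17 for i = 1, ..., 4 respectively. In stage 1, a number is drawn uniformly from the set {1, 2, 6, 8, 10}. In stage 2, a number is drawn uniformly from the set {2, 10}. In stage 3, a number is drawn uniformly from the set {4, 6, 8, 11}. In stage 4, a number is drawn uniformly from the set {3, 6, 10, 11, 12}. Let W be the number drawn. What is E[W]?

E[W | stage 1] = (1+2+6+8+10)/5 = 27/5.
E[W | stage 2] = (2+10)/2 = 6.
E[W | stage 3] = (4+6+8+11)/4 = 29/4.
E[W | stage 4] = (3+6+10+11+12)/5 = 42/5.
E[W] = (6/17)·(27/5) + (6/17)·(6) + (3/17)·(29/4) + (2/17)·(42/5) = 2139/340.

2139/340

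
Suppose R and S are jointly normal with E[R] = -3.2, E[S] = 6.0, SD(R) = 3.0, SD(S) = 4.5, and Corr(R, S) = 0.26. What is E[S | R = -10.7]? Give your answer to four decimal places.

3.0750

The regression of S on R has slope ρ·σ_S/σ_R and passes through (μ_R, μ_S).
E[S | R=-10.7] = 6.0 + (0.26)·(4.5/3.0)·(-10.7 − (-3.2)) = 6.0 + (0.39)·(-7.5) = 3.0750.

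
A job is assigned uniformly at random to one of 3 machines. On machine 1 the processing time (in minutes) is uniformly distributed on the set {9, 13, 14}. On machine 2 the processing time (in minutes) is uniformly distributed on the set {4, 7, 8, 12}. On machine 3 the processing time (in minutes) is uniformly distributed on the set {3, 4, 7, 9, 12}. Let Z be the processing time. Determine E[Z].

E[Z | machine 1] = (9+13+14)/3 = 12.
E[Z | machine 2] = (4+7+8+12)/4 = 31/4.
E[Z | machine 3] = (3+4+7+9+12)/5 = 7.
By the law of total expectation,
E[Z] = (1/3)·(12) + (1/3)·(31/4) + (1/3)·(7) = 107/12.

107/12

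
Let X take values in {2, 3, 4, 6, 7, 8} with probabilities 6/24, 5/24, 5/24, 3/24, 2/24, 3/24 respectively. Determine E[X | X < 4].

P(X < 4) = 11/24.
Σ over the event: 2·1/4 + 3·5/24 = 9/8.
E[X | X < 4] = (9/8) / (11/24) = 27/11.

27/11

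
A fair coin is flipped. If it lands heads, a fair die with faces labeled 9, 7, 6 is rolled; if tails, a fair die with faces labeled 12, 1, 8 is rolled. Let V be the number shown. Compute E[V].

43/6

E[V | heads] = (9+7+6)/3 = 22/3.
E[V | tails] = (12+1+8)/3 = 7.
E[V] = (1/2)·(22/3) + (1/2)·(7) = 43/6.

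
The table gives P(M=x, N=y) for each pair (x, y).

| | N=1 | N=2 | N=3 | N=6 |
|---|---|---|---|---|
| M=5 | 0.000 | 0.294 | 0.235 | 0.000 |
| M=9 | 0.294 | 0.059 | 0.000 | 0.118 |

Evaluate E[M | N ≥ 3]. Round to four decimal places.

P(N ≥ 3) = 0.353.
Σ M·P over the event = 5·(0.235) + 9·(0.118) = 2.237.
E[M | N ≥ 3] = (2.237) / (0.353) = 6.3371.

6.3371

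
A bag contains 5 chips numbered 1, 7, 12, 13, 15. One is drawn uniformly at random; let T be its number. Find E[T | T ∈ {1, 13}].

7

P(T ∈ {1, 13}) = 2/5.
Σ over the event: 1·1/5 + 13·1/5 = 14/5.
E[T | T ∈ {1, 13}] = (14/5) / (2/5) = 7.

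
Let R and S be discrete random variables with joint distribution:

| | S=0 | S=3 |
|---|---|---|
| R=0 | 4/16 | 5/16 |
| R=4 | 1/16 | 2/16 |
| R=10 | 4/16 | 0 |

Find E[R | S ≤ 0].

P(S ≤ 0) = 9/16.
Σ R·P over the event = 0·(4/16) + 4·(1/16) + 10·(4/16) = 11/4.
E[R | S ≤ 0] = (11/4) / (9/16) = 44/9.

44/9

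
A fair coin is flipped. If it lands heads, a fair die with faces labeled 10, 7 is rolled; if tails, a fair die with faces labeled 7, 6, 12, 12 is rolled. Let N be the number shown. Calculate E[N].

E[N | heads] = (10+7)/2 = 17/2.
E[N | tails] = (7+6+12+12)/4 = 37/4.
By the law of total expectation,
E[N] = (1/2)·(17/2) + (1/2)·(37/4) = 71/8.

71/8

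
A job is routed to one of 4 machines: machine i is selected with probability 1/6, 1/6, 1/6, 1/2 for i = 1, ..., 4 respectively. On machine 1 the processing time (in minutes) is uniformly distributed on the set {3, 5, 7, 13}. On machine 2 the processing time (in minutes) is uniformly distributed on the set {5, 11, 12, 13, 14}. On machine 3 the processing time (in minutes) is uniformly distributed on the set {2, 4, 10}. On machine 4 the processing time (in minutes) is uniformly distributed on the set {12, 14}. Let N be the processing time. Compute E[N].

187/18

E[N | machine 1] = (3+5+7+13)/4 = 7.
E[N | machine 2] = (5+11+12+13+14)/5 = 11.
E[N | machine 3] = (2+4+10)/3 = 16/3.
E[N | machine 4] = (12+14)/2 = 13.
By the law of total expectation,
E[N] = (1/6)·(7) + (1/6)·(11) + (1/6)·(16/3) + (1/2)·(13) = 187/18.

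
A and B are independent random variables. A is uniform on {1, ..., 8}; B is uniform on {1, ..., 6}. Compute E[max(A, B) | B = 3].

Outcomes with B = 3: (1,3), (2,3), (3,3), (4,3), (5,3), (6,3), (7,3), (8,3), each with probability 1/48.
E[max(A, B) | B = 3] = (3 + 3 + 3 + 4 + 5 + 6 + 7 + 8) / 8 = 39/8.

39/8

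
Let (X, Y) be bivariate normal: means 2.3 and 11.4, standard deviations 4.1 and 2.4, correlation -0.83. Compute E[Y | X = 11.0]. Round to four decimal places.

7.1731

E[Y | X=x] = μ_Y + ρ(σ_Y/σ_X)(x − μ_X) for jointly normal variables.
E[Y | X=11.0] = 11.4 + (-0.83)·(2.4/4.1)·(11.0 − (2.3)) = 11.4 + (-0.48585)·(8.7) = 7.1731.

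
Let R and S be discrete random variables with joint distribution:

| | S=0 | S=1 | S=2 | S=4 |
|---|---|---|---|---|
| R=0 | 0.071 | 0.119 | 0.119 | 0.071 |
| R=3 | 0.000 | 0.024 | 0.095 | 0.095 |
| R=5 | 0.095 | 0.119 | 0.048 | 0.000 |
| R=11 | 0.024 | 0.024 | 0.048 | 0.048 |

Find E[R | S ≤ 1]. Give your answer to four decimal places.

P(S ≤ 1) = 0.476.
Σ R·P over the event = 0·(0.071) + 0·(0.119) + 3·(0.024) + 5·(0.095) + 5·(0.119) + 11·(0.024) + 11·(0.024) = 1.670.
E[R | S ≤ 1] = (1.670) / (0.476) = 3.5084.

3.5084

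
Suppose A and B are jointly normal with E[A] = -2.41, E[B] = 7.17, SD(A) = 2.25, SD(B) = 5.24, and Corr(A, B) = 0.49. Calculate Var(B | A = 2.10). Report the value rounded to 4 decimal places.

Var(B | A=x) = (1 − ρ²)·σ_B².
Var(B | A=2.10) = (5.24)²·(1 − (0.49)²) = 27.4576·0.7599 = 20.8650.

20.8650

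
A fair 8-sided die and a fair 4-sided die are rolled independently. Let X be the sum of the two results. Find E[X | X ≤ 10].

P(X ≤ 10) = 29/32.
E[X | X ≤ 10] = (95/16) / (29/32) = 190/29.

190/29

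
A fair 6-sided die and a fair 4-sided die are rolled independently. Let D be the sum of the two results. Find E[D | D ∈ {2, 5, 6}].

P(D ∈ {2, 5, 6}) = 3/8.
Σ over the event: 2·1/24 + 5·1/6 + 6·1/6 = 23/12.
E[D | D ∈ {2, 5, 6}] = (23/12) / (3/8) = 46/9.

46/9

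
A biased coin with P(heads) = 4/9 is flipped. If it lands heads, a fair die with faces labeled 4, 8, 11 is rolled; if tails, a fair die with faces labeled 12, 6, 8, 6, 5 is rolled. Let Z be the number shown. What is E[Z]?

E[Z | heads] = (4+8+11)/3 = 23/3.
E[Z | tails] = (12+6+8+6+5)/5 = 37/5.
E[Z] = (4/9)·(23/3) + (5/9)·(37/5) = 203/27.

203/27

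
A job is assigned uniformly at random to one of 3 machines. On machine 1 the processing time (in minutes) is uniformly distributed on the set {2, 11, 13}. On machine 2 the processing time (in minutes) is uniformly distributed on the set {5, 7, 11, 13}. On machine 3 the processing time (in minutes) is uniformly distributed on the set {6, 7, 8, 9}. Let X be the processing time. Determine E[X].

E[X | machine 1] = (2+11+13)/3 = 26/3.
E[X | machine 2] = (5+7+11+13)/4 = 9.
E[X | machine 3] = (6+7+8+9)/4 = 15/2.
By the law of total expectation,
E[X] = (1/3)·(26/3) + (1/3)·(9) + (1/3)·(15/2) = 151/18.

151/18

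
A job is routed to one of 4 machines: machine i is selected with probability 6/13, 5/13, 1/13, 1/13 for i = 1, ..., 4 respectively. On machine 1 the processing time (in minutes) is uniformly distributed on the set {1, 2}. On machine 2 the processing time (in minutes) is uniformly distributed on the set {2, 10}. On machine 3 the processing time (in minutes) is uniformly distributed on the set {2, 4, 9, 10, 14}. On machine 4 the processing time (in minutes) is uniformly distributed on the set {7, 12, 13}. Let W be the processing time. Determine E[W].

862/195

E[W | machine 1] = (1+2)/2 = 3/2.
E[W | machine 2] = (2+10)/2 = 6.
E[W | machine 3] = (2+4+9+10+14)/5 = 39/5.
E[W | machine 4] = (7+12+13)/3 = 32/3.
E[W] = (6/13)·(3/2) + (5/13)·(6) + (1/13)·(39/5) + (1/13)·(32/3) = 862/195.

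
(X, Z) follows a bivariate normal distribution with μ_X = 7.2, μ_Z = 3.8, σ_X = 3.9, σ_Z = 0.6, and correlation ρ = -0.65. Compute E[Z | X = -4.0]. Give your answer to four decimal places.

4.9200

E[Z | X=x] = μ_Z + ρ(σ_Z/σ_X)(x − μ_X) for jointly normal variables.
E[Z | X=-4.0] = 3.8 + (-0.65)·(0.6/3.9)·(-4.0 − (7.2)) = 3.8 + (-0.1)·(-11.2) = 4.9200.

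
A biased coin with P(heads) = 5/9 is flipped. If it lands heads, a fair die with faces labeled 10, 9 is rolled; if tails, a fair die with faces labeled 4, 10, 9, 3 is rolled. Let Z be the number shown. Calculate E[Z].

49/6

E[Z | heads] = (10+9)/2 = 19/2.
E[Z | tails] = (4+10+9+3)/4 = 13/2.
E[Z] = (5/9)·(19/2) + (4/9)·(13/2) = 49/6.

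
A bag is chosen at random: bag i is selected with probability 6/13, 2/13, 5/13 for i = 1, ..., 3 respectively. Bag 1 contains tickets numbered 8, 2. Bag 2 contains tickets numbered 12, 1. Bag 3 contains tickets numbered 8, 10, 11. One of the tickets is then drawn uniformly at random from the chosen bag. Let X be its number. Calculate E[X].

E[X | bag 1] = (8+2)/2 = 5.
E[X | bag 2] = (12+1)/2 = 13/2.
E[X | bag 3] = (8+10+11)/3 = 29/3.
E[X] = (6/13)·(5) + (2/13)·(13/2) + (5/13)·(29/3) = 274/39.

274/39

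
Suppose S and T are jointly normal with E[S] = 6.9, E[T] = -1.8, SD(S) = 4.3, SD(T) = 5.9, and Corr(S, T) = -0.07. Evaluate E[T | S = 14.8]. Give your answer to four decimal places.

E[T | S=x] = μ_T + ρ(σ_T/σ_S)(x − μ_S) for jointly normal variables.
E[T | S=14.8] = -1.8 + (-0.07)·(5.9/4.3)·(14.8 − (6.9)) = -1.8 + (-0.096047)·(7.9) = -2.5588.

-2.5588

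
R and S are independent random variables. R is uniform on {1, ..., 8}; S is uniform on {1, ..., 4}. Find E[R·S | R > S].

P(R > S) = 11/16.
Summing RS·P(x,y) over outcomes with R > S gives 295/32.
E[R·S | R > S] = (295/32) / (11/16) = 295/22.

295/22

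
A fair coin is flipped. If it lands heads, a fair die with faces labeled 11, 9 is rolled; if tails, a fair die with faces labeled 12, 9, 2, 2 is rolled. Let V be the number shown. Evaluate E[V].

65/8

E[V | heads] = (11+9)/2 = 10.
E[V | tails] = (12+9+2+2)/4 = 25/4.
E[V] = (1/2)·(10) + (1/2)·(25/4) = 65/8.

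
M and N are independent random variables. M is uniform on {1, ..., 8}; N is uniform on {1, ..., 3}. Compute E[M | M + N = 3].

Outcomes with M + N = 3: (1,2), (2,1), each with probability 1/24.
E[M | M + N = 3] = (1 + 2) / 2 = 3/2.

3/2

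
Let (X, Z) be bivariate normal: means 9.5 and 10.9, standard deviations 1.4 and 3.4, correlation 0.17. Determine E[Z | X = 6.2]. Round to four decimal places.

9.5376

For a bivariate normal, E[Z | X=x] = μ_Z + ρ·(σ_Z/σ_X)·(x − μ_X).
E[Z | X=6.2] = 10.9 + (0.17)·(3.4/1.4)·(6.2 − (9.5)) = 10.9 + (0.41286)·(-3.3) = 9.5376.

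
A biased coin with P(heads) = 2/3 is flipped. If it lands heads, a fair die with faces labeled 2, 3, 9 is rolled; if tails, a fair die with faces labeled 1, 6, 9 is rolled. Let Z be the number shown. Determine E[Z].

44/9

E[Z | heads] = (2+3+9)/3 = 14/3.
E[Z | tails] = (1+6+9)/3 = 16/3.
By the law of total expectation,
E[Z] = (2/3)·(14/3) + (1/3)·(16/3) = 44/9.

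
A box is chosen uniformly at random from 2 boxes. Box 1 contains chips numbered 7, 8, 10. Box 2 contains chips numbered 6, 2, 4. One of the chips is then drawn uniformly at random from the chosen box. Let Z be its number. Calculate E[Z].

E[Z | box 1] = (7+8+10)/3 = 25/3.
E[Z | box 2] = (6+2+4)/3 = 4.
E[Z] = (1/2)·(25/3) + (1/2)·(4) = 37/6.

37/6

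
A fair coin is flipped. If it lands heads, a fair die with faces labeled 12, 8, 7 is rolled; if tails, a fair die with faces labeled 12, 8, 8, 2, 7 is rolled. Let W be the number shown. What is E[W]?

E[W | heads] = (12+8+7)/3 = 9.
E[W | tails] = (12+8+8+2+7)/5 = 37/5.
E[W] = (1/2)·(9) + (1/2)·(37/5) = 41/5.

41/5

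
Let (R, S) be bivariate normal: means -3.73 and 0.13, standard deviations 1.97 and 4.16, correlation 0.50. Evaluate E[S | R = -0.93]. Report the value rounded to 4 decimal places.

For a bivariate normal, E[S | R=x] = μ_S + ρ·(σ_S/σ_R)·(x − μ_R).
E[S | R=-0.93] = 0.13 + (0.50)·(4.16/1.97)·(-0.93 − (-3.73)) = 0.13 + (1.055838)·(2.8) = 3.0863.

3.0863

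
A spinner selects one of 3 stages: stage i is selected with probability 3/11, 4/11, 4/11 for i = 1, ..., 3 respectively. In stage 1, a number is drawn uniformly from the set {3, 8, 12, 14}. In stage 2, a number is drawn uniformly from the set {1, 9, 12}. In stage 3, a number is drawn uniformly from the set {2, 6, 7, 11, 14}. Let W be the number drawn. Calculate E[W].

1069/132

E[W | stage 1] = (3+8+12+14)/4 = 37/4.
E[W | stage 2] = (1+9+12)/3 = 22/3.
E[W | stage 3] = (2+6+7+11+14)/5 = 8.
By the law of total expectation,
E[W] = (3/11)·(37/4) + (4/11)·(22/3) + (4/11)·(8) = 1069/132.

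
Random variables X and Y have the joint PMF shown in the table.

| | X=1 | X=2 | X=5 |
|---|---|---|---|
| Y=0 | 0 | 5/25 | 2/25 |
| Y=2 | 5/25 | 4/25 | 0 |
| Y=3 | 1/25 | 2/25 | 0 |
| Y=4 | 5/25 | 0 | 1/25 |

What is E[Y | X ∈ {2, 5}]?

9/7

P(X ∈ {2, 5}) = 14/25.
Σ Y·P over the event = 0·(5/25) + 2·(4/25) + 3·(2/25) + 0·(2/25) + 4·(1/25) = 18/25.
E[Y | X ∈ {2, 5}] = (18/25) / (14/25) = 9/7.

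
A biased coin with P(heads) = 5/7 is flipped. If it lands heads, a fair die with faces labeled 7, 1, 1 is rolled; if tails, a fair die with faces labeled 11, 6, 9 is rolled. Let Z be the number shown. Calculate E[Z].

E[Z | heads] = (7+1+1)/3 = 3.
E[Z | tails] = (11+6+9)/3 = 26/3.
By the law of total expectation,
E[Z] = (5/7)·(3) + (2/7)·(26/3) = 97/21.

97/21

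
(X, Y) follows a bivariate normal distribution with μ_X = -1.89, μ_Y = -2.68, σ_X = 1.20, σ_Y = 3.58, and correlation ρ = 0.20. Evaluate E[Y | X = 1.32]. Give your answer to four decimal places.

-0.7647

E[Y | X=x] = μ_Y + ρ(σ_Y/σ_X)(x − μ_X) for jointly normal variables.
E[Y | X=1.32] = -2.68 + (0.20)·(3.58/1.20)·(1.32 − (-1.89)) = -2.68 + (0.59667)·(3.21) = -0.7647.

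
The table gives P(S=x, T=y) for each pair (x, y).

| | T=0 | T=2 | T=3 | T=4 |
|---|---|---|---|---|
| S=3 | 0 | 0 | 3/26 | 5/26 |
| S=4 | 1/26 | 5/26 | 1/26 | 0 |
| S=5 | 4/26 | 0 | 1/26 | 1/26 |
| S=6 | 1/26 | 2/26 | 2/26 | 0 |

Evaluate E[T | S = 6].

2

P(S = 6) = 5/26.
Σ T·P over the event = 0·(1/26) + 2·(2/26) + 3·(2/26) = 5/13.
E[T | S = 6] = (5/13) / (5/26) = 2.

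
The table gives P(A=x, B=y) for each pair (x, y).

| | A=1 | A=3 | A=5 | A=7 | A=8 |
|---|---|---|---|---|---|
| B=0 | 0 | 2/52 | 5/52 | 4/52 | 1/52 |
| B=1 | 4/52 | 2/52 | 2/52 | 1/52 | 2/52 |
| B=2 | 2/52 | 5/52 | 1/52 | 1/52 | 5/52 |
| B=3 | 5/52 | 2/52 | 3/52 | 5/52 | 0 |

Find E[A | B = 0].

P(B = 0) = 3/13.
Σ A·P over the event = 3·(2/52) + 5·(5/52) + 7·(4/52) + 8·(1/52) = 67/52.
E[A | B = 0] = (67/52) / (3/13) = 67/12.

67/12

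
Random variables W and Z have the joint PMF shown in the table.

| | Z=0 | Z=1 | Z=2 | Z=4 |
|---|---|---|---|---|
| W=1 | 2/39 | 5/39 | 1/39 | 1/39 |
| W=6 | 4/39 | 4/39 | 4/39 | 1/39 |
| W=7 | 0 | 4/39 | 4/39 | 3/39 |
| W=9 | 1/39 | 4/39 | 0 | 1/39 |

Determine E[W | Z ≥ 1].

P(Z ≥ 1) = 32/39.
Summing W·P(W=x,Z=y) over the conditioning event gives 61/13.
E[W | Z ≥ 1] = (61/13) / (32/39) = 183/32.

183/32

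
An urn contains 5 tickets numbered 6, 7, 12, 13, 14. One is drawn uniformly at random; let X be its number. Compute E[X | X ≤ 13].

19/2

P(X ≤ 13) = 4/5.
Σ over the event: 6·1/5 + 7·1/5 + 12·1/5 + 13·1/5 = 38/5.
E[X | X ≤ 13] = (38/5) / (4/5) = 19/2.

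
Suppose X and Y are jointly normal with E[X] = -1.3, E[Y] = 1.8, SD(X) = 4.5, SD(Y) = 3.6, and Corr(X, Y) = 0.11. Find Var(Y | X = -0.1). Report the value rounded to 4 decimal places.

12.8032

The conditional variance in a bivariate normal is σ_Y²(1 − ρ²), independent of x.
Var(Y | X=-0.1) = (3.6)²·(1 − (0.11)²) = 12.96·0.9879 = 12.8032.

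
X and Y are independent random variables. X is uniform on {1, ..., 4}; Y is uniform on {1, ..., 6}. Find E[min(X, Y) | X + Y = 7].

9/4

P(X + Y = 7) = 1/6.
Summing min(X,Y)·P(x,y) over outcomes with X + Y = 7 gives 3/8.
E[min(X, Y) | X + Y = 7] = (3/8) / (1/6) = 9/4.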